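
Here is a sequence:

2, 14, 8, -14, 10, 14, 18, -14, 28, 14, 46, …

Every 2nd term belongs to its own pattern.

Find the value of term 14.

Odd-indexed and even-indexed terms follow separate rules.
Track A: 2, 8, 10, 18, 28, 46. Fibonacci-style (each term is the sum of the two before it).
Track B: 14, -14, 14, -14, 14. Oscillating between 14 and -14.
Term 14 comes from track B (its 7th entry): 14.

14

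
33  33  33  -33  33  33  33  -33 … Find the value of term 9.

The terms cycle through 2 interleaved subsequences.
Stream A: 33, 33, 33, 33 (always 33).
Stream B: 33, -33, 33, -33 (the oscillation 33·(−1)^(n+1)).
The 9th slot belongs to stream A; its 5th term is 33.

33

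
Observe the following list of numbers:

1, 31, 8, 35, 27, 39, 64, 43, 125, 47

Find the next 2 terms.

216, 51

Odd-indexed and even-indexed terms follow separate rules.
Subsequence A is 1, 8, 27, 64, 125, which is perfect cubes starting at 1³.
Subsequence B is 31, 35, 39, 43, 47, which is arithmetic with common difference +4.
Position 11 → subsequence A, term 6 = 216.
Term 12 comes from subsequence B (its 6th entry): 51.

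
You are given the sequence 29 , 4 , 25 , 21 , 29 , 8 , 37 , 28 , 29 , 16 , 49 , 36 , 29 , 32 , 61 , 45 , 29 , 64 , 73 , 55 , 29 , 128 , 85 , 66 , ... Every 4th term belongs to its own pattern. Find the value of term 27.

97

Split by position mod 4: positions 1, 5, 9, … form one track, and each other residue class forms its own.
Stream A: 29, 29, 29, 29, 29, 29 — constant 29.
Stream B: 4, 8, 16, 32, 64, 128 — successive powers of 2.
Stream C: 25, 37, 49, 61, 73, 85 — arithmetic, step +12.
Stream D: 21, 28, 36, 45, 55, 66 — triangular numbers n(n+1)/2 for n = 6, 7, ….
Position 27 falls in stream C as its term 7, giving 97.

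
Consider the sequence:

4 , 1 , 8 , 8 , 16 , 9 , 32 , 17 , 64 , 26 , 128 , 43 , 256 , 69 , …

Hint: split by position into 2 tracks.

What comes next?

Odd-indexed and even-indexed terms follow separate rules.
Track A: 4, 8, 16, 32, 64, 128, 256. Powers of 2.
Track B: 1, 8, 9, 17, 26, 43, 69. Each term equals the sum of the previous two.
Position 15 → track A, term 8 = 512.

512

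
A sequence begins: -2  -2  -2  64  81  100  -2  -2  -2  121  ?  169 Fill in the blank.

144

Reading positions in blocks of 6 reveals the pattern AAABBB — 2 tracks woven together.
Subsequence A: -2, -2, -2, -2, -2, -2 — the constant sequence -2.
Subsequence B: 64, 81, 100, 121, ?, 169 — perfect squares starting at 8².
So the missing entry in subsequence B is 144.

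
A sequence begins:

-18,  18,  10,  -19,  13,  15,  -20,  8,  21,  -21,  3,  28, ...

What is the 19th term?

Read the sequence 3 terms at a time; column i is its own pattern.
Stream A is -18, -19, -20, -21, which is subtracting 1 each time.
Stream B is 18, 13, 8, 3, which is arithmetic, step −5.
Stream C is 10, 15, 21, 28, which is triangular numbers starting at T_4.
Position 19 falls in stream A as its term 7, giving -24.

-24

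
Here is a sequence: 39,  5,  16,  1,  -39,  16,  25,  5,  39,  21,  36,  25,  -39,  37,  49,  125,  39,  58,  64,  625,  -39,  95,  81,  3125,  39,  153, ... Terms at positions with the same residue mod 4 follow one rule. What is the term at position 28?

Split by position mod 4: positions 1, 5, 9, … form one track, and each other residue class forms its own.
Track A: 39, -39, 39, -39, 39, -39, 39 (oscillating between 39 and -39).
Track B: 5, 16, 21, 37, 58, 95, 153 (a Fibonacci-like recurrence a_n = a_{n-1} + a_{n-2}).
Track C: 16, 25, 36, 49, 64, 81 (consecutive squares n² from n = 4).
Track D: 1, 5, 25, 125, 625, 3125 (powers of 5).
Position 28 → track D, term 7 = 15625.

15625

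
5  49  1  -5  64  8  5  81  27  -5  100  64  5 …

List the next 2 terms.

Split by position mod 3: positions 1, 4, 7, … form one track, and each other residue class forms its own.
Track A: 5, -5, 5, -5, 5 (oscillating between 5 and -5).
Track B: 49, 64, 81, 100 (consecutive squares n² from n = 7).
Track C: 1, 8, 27, 64 (the cubes 1³, 2³, 3³, …).
The 14th slot belongs to track B; its 5th term is 121.
Position 15 falls in track C as its term 5, giving 125.

121, 125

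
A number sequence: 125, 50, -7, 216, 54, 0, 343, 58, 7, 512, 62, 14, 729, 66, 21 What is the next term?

1000

Split by position mod 3 into 3 tracks.
Subsequence A: 125, 216, 343, 512, 729 (consecutive cubes n³ from n = 5).
Subsequence B: 50, 54, 58, 62, 66 (arithmetic with common difference +4).
Subsequence C: -7, 0, 7, 14, 21 (arithmetic with common difference +7).
The 16th slot belongs to subsequence A; its 6th term is 1000.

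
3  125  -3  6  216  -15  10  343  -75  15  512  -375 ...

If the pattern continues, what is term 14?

Split by position mod 3 into 3 tracks.
Track A = 3, 6, 10, 15: triangular numbers n(n+1)/2 for n = 2, 3, ….
Track B = 125, 216, 343, 512: perfect cubes starting at 5³.
Track C = -3, -15, -75, -375: geometric, ×5 each step.
Term 14 comes from track B (its 5th entry): 729.

729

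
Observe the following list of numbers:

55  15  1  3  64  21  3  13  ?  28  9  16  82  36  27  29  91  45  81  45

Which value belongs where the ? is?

73

Read the sequence 4 terms at a time; column i is its own pattern.
Stream A: 55, 64, ?, 82, 91. Arithmetic with common difference +9.
Stream B: 15, 21, 28, 36, 45. Triangular numbers starting at T_5.
Stream C: 1, 3, 9, 27, 81. A geometric progression (common ratio 3).
Stream D: 3, 13, 16, 29, 45. A Fibonacci-like recurrence a_n = a_{n-1} + a_{n-2}.
The gap is stream A's term 3; the rule gives 73.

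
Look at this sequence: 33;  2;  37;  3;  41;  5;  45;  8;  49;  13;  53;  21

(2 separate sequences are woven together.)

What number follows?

57

Taking every 2nd term gives 2 separate tracks.
Stream A: 33, 37, 41, 45, 49, 53. Arithmetic, step +4.
Stream B: 2, 3, 5, 8, 13, 21. Fibonacci-style (each term is the sum of the two before it).
Position 13 → stream A, term 7 = 57.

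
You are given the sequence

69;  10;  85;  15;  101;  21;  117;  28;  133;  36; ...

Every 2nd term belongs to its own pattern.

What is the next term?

149

Taking every 2nd term gives 2 separate tracks.
Track A: 69, 85, 101, 117, 133 (arithmetic with common difference +16).
Track B: 10, 15, 21, 28, 36 (the triangular numbers T_4, T_5, …).
The 11th slot belongs to track A; its 6th term is 149.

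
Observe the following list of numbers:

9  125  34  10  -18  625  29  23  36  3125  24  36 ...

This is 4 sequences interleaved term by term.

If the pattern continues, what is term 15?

Split by position mod 4 into 4 tracks.
Track A: 9, -18, 36 — geometric, ×-2 each step.
Track B: 125, 625, 3125 — powers 5^3, 5^4, 5^5, ….
Track C: 34, 29, 24 — arithmetic with common difference −5.
Track D: 10, 23, 36 — arithmetic, step +13.
Term 15 comes from track C (its 4th entry): 19.

19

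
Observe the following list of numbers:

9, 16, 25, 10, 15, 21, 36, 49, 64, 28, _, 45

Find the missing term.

36

Reading positions in blocks of 6 reveals the pattern AAABBB — 2 tracks woven together.
Track A: 9, 16, 25, 36, 49, 64. The squares 3², 4², 5², ….
Track B: 10, 15, 21, 28, ?, 45. The triangular numbers T_4, T_5, ….
Track B's pattern makes the blank 36.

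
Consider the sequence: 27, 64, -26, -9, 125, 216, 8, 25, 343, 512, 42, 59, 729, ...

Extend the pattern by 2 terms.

Positions follow the repeating pattern AABB; grouping by letter gives 2 tracks.
Stream A = 27, 64, 125, 216, 343, 512, 729: perfect cubes starting at 3³.
Stream B = -26, -9, 8, 25, 42, 59: linear: a_n = -43 + 17·n.
Position 14 falls in stream A as its term 8, giving 1000.
Term 15 comes from stream B (its 7th entry): 76.

1000, 76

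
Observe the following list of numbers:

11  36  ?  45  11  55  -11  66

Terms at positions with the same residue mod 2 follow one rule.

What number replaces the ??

Taking every 2nd term gives 2 separate tracks.
Track A = 11, ?, 11, -11: oscillating between 11 and -11.
Track B = 36, 45, 55, 66: triangular numbers n(n+1)/2 for n = 8, 9, ….
The gap is track A's term 2; the rule gives -11.

-11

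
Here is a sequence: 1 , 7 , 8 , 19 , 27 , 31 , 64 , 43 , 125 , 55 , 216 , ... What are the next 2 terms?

67, 343

Odd-indexed and even-indexed terms follow separate rules.
Track A: 1, 8, 27, 64, 125, 216. Perfect cubes starting at 1³.
Track B: 7, 19, 31, 43, 55. Arithmetic with common difference +12.
The 12th slot belongs to track B; its 6th term is 67.
The 13th slot belongs to track A; its 7th term is 343.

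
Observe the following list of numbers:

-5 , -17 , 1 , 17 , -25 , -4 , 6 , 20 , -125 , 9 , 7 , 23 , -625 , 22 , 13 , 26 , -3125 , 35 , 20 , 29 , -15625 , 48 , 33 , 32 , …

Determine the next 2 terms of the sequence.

-78125, 61

Split by position mod 4 into 4 tracks.
Stream A: -5, -25, -125, -625, -3125, -15625. A geometric progression (common ratio 5).
Stream B: -17, -4, 9, 22, 35, 48. Adding 13 each time.
Stream C: 1, 6, 7, 13, 20, 33. Fibonacci-style (each term is the sum of the two before it).
Stream D: 17, 20, 23, 26, 29, 32. Linear: a_n = 14 + 3·n.
Position 25 falls in stream A as its term 7, giving -78125.
Term 26 comes from stream B (its 7th entry): 61.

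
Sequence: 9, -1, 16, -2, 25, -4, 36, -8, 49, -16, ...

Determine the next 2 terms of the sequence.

64, -32

The terms cycle through 2 interleaved subsequences.
Stream A: 9, 16, 25, 36, 49. Consecutive squares n² from n = 3.
Stream B: -1, -2, -4, -8, -16. Multiplying by 2 each time.
Position 11 → stream A, term 6 = 64.
The 12th slot belongs to stream B; its 6th term is -32.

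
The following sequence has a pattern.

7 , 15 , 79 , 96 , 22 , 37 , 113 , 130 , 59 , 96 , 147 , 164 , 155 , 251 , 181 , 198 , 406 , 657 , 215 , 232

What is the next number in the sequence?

Reading positions in blocks of 4 reveals the pattern AABB — 2 tracks woven together.
Track A = 7, 15, 22, 37, 59, 96, 155, 251, 406, 657: each term equals the sum of the previous two.
Track B = 79, 96, 113, 130, 147, 164, 181, 198, 215, 232: arithmetic with common difference +17.
Position 21 → track A, term 11 = 1063.

1063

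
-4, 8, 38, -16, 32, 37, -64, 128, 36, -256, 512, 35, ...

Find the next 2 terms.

-1024, 2048

Positions follow the repeating pattern AAB; grouping by letter gives 2 tracks.
Subsequence A: -4, 8, -16, 32, -64, 128, -256, 512 — geometric with ratio -2.
Subsequence B: 38, 37, 36, 35 — linear: a_n = 39 − n.
Term 13 comes from subsequence A (its 9th entry): -1024.
Position 14 falls in subsequence A as its term 10, giving 2048.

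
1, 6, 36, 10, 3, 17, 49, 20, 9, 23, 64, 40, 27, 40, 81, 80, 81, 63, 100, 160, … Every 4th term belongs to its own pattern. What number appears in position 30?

Split by position mod 4 into 4 tracks.
Subsequence A = 1, 3, 9, 27, 81: powers of 3.
Subsequence B = 6, 17, 23, 40, 63: a Fibonacci-like recurrence a_n = a_{n-1} + a_{n-2}.
Subsequence C = 36, 49, 64, 81, 100: consecutive squares n² from n = 6.
Subsequence D = 10, 20, 40, 80, 160: geometric, ×2 each step.
The 30th slot belongs to subsequence B; its 8th term is 269.

269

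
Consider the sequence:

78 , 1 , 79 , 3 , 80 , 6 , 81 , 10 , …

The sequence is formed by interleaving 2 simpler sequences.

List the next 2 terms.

Odd-indexed and even-indexed terms follow separate rules.
Track A: 78, 79, 80, 81. Arithmetic with common difference +1.
Track B: 1, 3, 6, 10. Triangular numbers n(n+1)/2 for n = 1, 2, ….
The 9th slot belongs to track A; its 5th term is 82.
The 10th slot belongs to track B; its 5th term is 15.

82, 15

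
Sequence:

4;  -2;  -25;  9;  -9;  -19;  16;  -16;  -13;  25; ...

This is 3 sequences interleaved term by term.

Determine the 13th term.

Split by position mod 3: positions 1, 4, 7, … form one track, and each other residue class forms its own.
Track A: 4, 9, 16, 25 (perfect squares starting at 2²).
Track B: -2, -9, -16 (arithmetic with common difference −7).
Track C: -25, -19, -13 (arithmetic with common difference +6).
The 13th slot belongs to track A; its 5th term is 36.

36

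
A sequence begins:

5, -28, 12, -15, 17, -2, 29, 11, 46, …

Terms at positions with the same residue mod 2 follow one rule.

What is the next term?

Positions 1, 3, 5, … form one subsequence and positions 2, 4, 6, … form another.
Track A = 5, 12, 17, 29, 46: a Fibonacci-like recurrence a_n = a_{n-1} + a_{n-2}.
Track B = -28, -15, -2, 11: linear: a_n = -41 + 13·n.
Position 10 falls in track B as its term 5, giving 24.

24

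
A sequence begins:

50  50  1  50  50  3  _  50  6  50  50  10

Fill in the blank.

Positions follow the repeating pattern AAB; grouping by letter gives 2 tracks.
Subsequence A: 50, 50, 50, 50, ?, 50, 50, 50 — the constant sequence 50.
Subsequence B: 1, 3, 6, 10 — the triangular numbers T_1, T_2, ….
Subsequence A's pattern makes the blank 50.

50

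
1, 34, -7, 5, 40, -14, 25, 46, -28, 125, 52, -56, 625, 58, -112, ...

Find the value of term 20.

70

Read the sequence 3 terms at a time; column i is its own pattern.
Track A = 1, 5, 25, 125, 625: successive powers of 5.
Track B = 34, 40, 46, 52, 58: arithmetic with common difference +6.
Track C = -7, -14, -28, -56, -112: multiplying by 2 each time.
Position 20 falls in track B as its term 7, giving 70.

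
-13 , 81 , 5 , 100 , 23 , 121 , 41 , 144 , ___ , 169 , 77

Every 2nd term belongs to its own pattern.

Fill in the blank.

Positions 1, 3, 5, … form one subsequence and positions 2, 4, 6, … form another.
Track A = -13, 5, 23, 41, ?, 77: arithmetic, step +18.
Track B = 81, 100, 121, 144, 169: the squares 9², 10², 11², ….
So the missing entry in track A is 59.

59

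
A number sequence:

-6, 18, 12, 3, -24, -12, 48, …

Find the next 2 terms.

Taking every 2nd term gives 2 separate tracks.
Stream A = -6, 12, -24, 48: geometric, ×-2 each step.
Stream B = 18, 3, -12: linear: a_n = 33 − 15·n.
Position 8 falls in stream B as its term 4, giving -27.
Term 9 comes from stream A (its 5th entry): -96.

-27, -96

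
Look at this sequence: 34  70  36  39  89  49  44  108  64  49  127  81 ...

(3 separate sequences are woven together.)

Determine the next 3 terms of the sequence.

54, 146, 100

Read the sequence 3 terms at a time; column i is its own pattern.
Track A: 34, 39, 44, 49 — arithmetic with common difference +5.
Track B: 70, 89, 108, 127 — arithmetic with common difference +19.
Track C: 36, 49, 64, 81 — the squares 6², 7², 8², ….
Term 13 comes from track A (its 5th entry): 54.
Term 14 comes from track B (its 5th entry): 146.
The 15th slot belongs to track C; its 5th term is 100.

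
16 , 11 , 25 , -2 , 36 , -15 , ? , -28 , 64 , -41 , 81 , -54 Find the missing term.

The terms cycle through 2 interleaved subsequences.
Track A is 16, 25, 36, ?, 64, 81, which is consecutive squares n² from n = 4.
Track B is 11, -2, -15, -28, -41, -54, which is arithmetic, step −13.
Filling track A at index 4 by its rule yields 49.

49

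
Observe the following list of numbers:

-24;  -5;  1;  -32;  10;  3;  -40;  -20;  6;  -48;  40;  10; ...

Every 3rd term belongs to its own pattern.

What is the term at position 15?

15

Split by position mod 3: positions 1, 4, 7, … form one track, and each other residue class forms its own.
Subsequence A = -24, -32, -40, -48: arithmetic, step −8.
Subsequence B = -5, 10, -20, 40: geometric, ×-2 each step.
Subsequence C = 1, 3, 6, 10: the triangular numbers T_1, T_2, ….
The 15th slot belongs to subsequence C; its 5th term is 15.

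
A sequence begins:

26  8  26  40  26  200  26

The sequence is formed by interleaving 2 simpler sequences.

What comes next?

1000

Taking every 2nd term gives 2 separate tracks.
Subsequence A: 26, 26, 26, 26 (the constant sequence 26).
Subsequence B: 8, 40, 200 (geometric, ×5 each step).
The 8th slot belongs to subsequence B; its 4th term is 1000.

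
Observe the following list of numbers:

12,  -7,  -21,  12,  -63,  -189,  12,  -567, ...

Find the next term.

Reading positions in blocks of 3 reveals the pattern ABB — 2 tracks woven together.
Track A: 12, 12, 12. Constant 12.
Track B: -7, -21, -63, -189, -567. Geometric, ×3 each step.
The 9th slot belongs to track B; its 6th term is -1701.

-1701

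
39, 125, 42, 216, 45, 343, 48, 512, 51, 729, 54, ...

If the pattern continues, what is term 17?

63

Split by position mod 2 into 2 tracks.
Subsequence A: 39, 42, 45, 48, 51, 54 (linear: a_n = 36 + 3·n).
Subsequence B: 125, 216, 343, 512, 729 (the cubes 5³, 6³, 7³, …).
The 17th slot belongs to subsequence A; its 9th term is 63.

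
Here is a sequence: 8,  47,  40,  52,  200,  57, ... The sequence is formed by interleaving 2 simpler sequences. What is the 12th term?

72

Taking every 2nd term gives 2 separate tracks.
Stream A is 8, 40, 200, which is multiplying by 5 each time.
Stream B is 47, 52, 57, which is arithmetic with common difference +5.
The 12th slot belongs to stream B; its 6th term is 72.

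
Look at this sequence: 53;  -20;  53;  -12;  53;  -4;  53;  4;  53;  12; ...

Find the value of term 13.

53

Odd-indexed and even-indexed terms follow separate rules.
Stream A: 53, 53, 53, 53, 53 — constant 53.
Stream B: -20, -12, -4, 4, 12 — adding 8 each time.
Position 13 → stream A, term 7 = 53.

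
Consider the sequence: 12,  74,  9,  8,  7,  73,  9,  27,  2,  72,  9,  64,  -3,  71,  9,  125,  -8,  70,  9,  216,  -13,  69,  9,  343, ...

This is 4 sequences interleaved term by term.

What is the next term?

-18

Split by position mod 4 into 4 tracks.
Track A = 12, 7, 2, -3, -8, -13: subtracting 5 each time.
Track B = 74, 73, 72, 71, 70, 69: arithmetic, step −1.
Track C = 9, 9, 9, 9, 9, 9: always 9.
Track D = 8, 27, 64, 125, 216, 343: the cubes 2³, 3³, 4³, ….
Position 25 falls in track A as its term 7, giving -18.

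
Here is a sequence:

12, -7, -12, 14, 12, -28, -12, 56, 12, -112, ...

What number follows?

Split by position mod 2 into 2 tracks.
Track A = 12, -12, 12, -12, 12: alternating ±12.
Track B = -7, 14, -28, 56, -112: geometric with ratio -2.
The 11th slot belongs to track A; its 6th term is -12.

-12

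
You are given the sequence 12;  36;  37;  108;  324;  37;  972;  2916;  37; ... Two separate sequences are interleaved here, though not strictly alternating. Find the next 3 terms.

8748, 26244, 37

Reading positions in blocks of 3 reveals the pattern AAB — 2 tracks woven together.
Subsequence A: 12, 36, 108, 324, 972, 2916. Geometric with ratio 3.
Subsequence B: 37, 37, 37. Always 37.
The 10th slot belongs to subsequence A; its 7th term is 8748.
Position 11 falls in subsequence A as its term 8, giving 26244.
The 12th slot belongs to subsequence B; its 4th term is 37.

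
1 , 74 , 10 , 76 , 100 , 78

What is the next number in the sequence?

1000

Positions 1, 3, 5, … form one subsequence and positions 2, 4, 6, … form another.
Subsequence A = 1, 10, 100: powers of 10.
Subsequence B = 74, 76, 78: linear: a_n = 72 + 2·n.
The 7th slot belongs to subsequence A; its 4th term is 1000.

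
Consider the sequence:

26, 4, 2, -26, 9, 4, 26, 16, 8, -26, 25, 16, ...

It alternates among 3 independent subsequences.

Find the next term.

26

Split by position mod 3: positions 1, 4, 7, … form one track, and each other residue class forms its own.
Track A: 26, -26, 26, -26. Alternating ±26.
Track B: 4, 9, 16, 25. The squares 2², 3², 4², ….
Track C: 2, 4, 8, 16. Powers of 2.
The 13th slot belongs to track A; its 5th term is 26.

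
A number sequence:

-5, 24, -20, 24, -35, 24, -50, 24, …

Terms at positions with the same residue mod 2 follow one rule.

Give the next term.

-65

Positions 1, 3, 5, … form one subsequence and positions 2, 4, 6, … form another.
Stream A: -5, -20, -35, -50 — subtracting 15 each time.
Stream B: 24, 24, 24, 24 — always 24.
The 9th slot belongs to stream A; its 5th term is -65.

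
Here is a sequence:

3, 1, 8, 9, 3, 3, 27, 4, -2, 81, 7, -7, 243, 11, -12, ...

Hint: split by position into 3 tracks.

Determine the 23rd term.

The terms cycle through 3 interleaved subsequences.
Stream A: 3, 9, 27, 81, 243 (powers 3^1, 3^2, 3^3, …).
Stream B: 1, 3, 4, 7, 11 (a Fibonacci-like recurrence a_n = a_{n-1} + a_{n-2}).
Stream C: 8, 3, -2, -7, -12 (linear: a_n = 13 − 5·n).
Position 23 → stream B, term 8 = 47.

47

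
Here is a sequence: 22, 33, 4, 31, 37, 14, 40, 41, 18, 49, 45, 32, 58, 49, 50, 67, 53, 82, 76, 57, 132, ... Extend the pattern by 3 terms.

85, 61, 214

Taking every 3rd term gives 3 separate tracks.
Track A is 22, 31, 40, 49, 58, 67, 76, which is linear: a_n = 13 + 9·n.
Track B is 33, 37, 41, 45, 49, 53, 57, which is arithmetic, step +4.
Track C is 4, 14, 18, 32, 50, 82, 132, which is Fibonacci-style (each term is the sum of the two before it).
The 22nd slot belongs to track A; its 8th term is 85.
Position 23 → track B, term 8 = 61.
Position 24 falls in track C as its term 8, giving 214.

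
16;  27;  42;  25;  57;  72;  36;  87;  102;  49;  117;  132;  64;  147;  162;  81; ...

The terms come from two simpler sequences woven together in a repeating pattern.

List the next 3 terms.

Reading positions in blocks of 3 reveals the pattern ABB — 2 tracks woven together.
Stream A is 16, 25, 36, 49, 64, 81, which is perfect squares starting at 4².
Stream B is 27, 42, 57, 72, 87, 102, 117, 132, 147, 162, which is linear: a_n = 12 + 15·n.
Term 17 comes from stream B (its 11th entry): 177.
Position 18 → stream B, term 12 = 192.
Position 19 → stream A, term 7 = 100.

177, 192, 100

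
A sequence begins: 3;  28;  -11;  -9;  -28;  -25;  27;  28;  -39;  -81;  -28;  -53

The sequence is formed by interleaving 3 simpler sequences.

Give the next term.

243

Split by position mod 3 into 3 tracks.
Track A: 3, -9, 27, -81. A geometric progression (common ratio -3).
Track B: 28, -28, 28, -28. The oscillation 28·(−1)^(n+1).
Track C: -11, -25, -39, -53. Arithmetic with common difference −14.
Term 13 comes from track A (its 5th entry): 243.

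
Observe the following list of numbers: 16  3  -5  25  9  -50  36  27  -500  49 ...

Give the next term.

The terms cycle through 3 interleaved subsequences.
Track A: 16, 25, 36, 49 — perfect squares starting at 4².
Track B: 3, 9, 27 — successive powers of 3.
Track C: -5, -50, -500 — a geometric progression (common ratio 10).
Position 11 → track B, term 4 = 81.

81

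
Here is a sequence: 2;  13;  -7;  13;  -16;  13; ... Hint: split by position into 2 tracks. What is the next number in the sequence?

-25

Odd-indexed and even-indexed terms follow separate rules.
Subsequence A = 2, -7, -16: subtracting 9 each time.
Subsequence B = 13, 13, 13: the constant sequence 13.
Position 7 falls in subsequence A as its term 4, giving -25.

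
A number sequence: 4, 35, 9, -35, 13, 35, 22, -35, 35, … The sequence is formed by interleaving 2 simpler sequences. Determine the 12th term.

Odd-indexed and even-indexed terms follow separate rules.
Subsequence A is 4, 9, 13, 22, 35, which is each term equals the sum of the previous two.
Subsequence B is 35, -35, 35, -35, which is oscillating between 35 and -35.
Term 12 comes from subsequence B (its 6th entry): -35.

-35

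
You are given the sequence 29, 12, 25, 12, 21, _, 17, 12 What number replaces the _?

Positions 1, 3, 5, … form one subsequence and positions 2, 4, 6, … form another.
Track A = 29, 25, 21, 17: arithmetic, step −4.
Track B = 12, 12, ?, 12: constant 12.
The gap is track B's term 3; the rule gives 12.

12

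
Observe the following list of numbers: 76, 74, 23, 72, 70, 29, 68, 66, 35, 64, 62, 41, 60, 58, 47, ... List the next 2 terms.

56, 54

The slot pattern repeats as AAB (period 3), so there are 2 interleaved tracks.
Subsequence A: 76, 74, 72, 70, 68, 66, 64, 62, 60, 58 — linear: a_n = 78 − 2·n.
Subsequence B: 23, 29, 35, 41, 47 — linear: a_n = 17 + 6·n.
The 16th slot belongs to subsequence A; its 11th term is 56.
Term 17 comes from subsequence A (its 12th entry): 54.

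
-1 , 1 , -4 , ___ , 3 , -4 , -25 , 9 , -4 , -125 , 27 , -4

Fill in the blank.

Split by position mod 3 into 3 tracks.
Stream A: -1, ?, -25, -125 — geometric with ratio 5.
Stream B: 1, 3, 9, 27 — successive powers of 3.
Stream C: -4, -4, -4, -4 — the constant sequence -4.
Filling stream A at index 2 by its rule yields -5.

-5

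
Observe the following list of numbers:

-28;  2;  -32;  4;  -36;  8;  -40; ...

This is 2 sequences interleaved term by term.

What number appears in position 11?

-48

Odd-indexed and even-indexed terms follow separate rules.
Subsequence A: -28, -32, -36, -40 (arithmetic with common difference −4).
Subsequence B: 2, 4, 8 (powers of 2).
Position 11 falls in subsequence A as its term 6, giving -48.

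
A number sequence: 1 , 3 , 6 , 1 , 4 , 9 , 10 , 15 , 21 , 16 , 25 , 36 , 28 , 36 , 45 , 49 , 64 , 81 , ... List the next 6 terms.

55, 66, 78, 100, 121, 144

Reading positions in blocks of 6 reveals the pattern AAABBB — 2 tracks woven together.
Track A: 1, 3, 6, 10, 15, 21, 28, 36, 45 (triangular numbers n(n+1)/2 for n = 1, 2, …).
Track B: 1, 4, 9, 16, 25, 36, 49, 64, 81 (the squares 1², 2², 3², …).
Position 19 falls in track A as its term 10, giving 55.
Term 20 comes from track A (its 11th entry): 66.
Term 21 comes from track A (its 12th entry): 78.
Term 22 comes from track B (its 10th entry): 100.
Position 23 → track B, term 11 = 121.
The 24th slot belongs to track B; its 12th term is 144.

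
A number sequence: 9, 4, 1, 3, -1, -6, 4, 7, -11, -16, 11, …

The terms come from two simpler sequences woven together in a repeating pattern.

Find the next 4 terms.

The slot pattern repeats as AABB (period 4), so there are 2 interleaved tracks.
Subsequence A is 9, 4, -1, -6, -11, -16, which is arithmetic, step −5.
Subsequence B is 1, 3, 4, 7, 11, which is Fibonacci-style (each term is the sum of the two before it).
Position 12 falls in subsequence B as its term 6, giving 18.
Position 13 falls in subsequence A as its term 7, giving -21.
Position 14 → subsequence A, term 8 = -26.
Position 15 → subsequence B, term 7 = 29.

18, -21, -26, 29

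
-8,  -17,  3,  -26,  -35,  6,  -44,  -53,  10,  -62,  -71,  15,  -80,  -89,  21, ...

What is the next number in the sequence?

-98

Positions follow the repeating pattern AAB; grouping by letter gives 2 tracks.
Track A is -8, -17, -26, -35, -44, -53, -62, -71, -80, -89, which is subtracting 9 each time.
Track B is 3, 6, 10, 15, 21, which is triangular numbers starting at T_2.
The 16th slot belongs to track A; its 11th term is -98.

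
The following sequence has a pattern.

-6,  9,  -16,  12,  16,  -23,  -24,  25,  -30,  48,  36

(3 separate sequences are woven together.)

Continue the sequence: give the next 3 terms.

-37, -96, 49

Split by position mod 3: positions 1, 4, 7, … form one track, and each other residue class forms its own.
Stream A: -6, 12, -24, 48 — geometric with ratio -2.
Stream B: 9, 16, 25, 36 — consecutive squares n² from n = 3.
Stream C: -16, -23, -30 — arithmetic, step −7.
Term 12 comes from stream C (its 4th entry): -37.
Position 13 → stream A, term 5 = -96.
Position 14 falls in stream B as its term 5, giving 49.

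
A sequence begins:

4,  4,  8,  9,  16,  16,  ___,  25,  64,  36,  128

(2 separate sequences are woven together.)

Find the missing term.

Odd-indexed and even-indexed terms follow separate rules.
Stream A: 4, 8, 16, ?, 64, 128 (powers of 2).
Stream B: 4, 9, 16, 25, 36 (the squares 2², 3², 4², …).
Stream A's pattern makes the blank 32.

32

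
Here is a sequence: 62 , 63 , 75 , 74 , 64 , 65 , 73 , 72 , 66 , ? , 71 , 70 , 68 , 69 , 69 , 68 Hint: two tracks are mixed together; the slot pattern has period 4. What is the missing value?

The slot pattern repeats as AABB (period 4), so there are 2 interleaved tracks.
Track A = 62, 63, 64, 65, 66, ?, 68, 69: linear: a_n = 61 + n.
Track B = 75, 74, 73, 72, 71, 70, 69, 68: arithmetic with common difference −1.
So the missing entry in track A is 67.

67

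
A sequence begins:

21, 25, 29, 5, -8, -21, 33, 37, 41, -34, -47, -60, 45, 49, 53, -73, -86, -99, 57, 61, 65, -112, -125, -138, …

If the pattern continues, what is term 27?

Reading positions in blocks of 6 reveals the pattern AAABBB — 2 tracks woven together.
Subsequence A: 21, 25, 29, 33, 37, 41, 45, 49, 53, 57, 61, 65 (arithmetic, step +4).
Subsequence B: 5, -8, -21, -34, -47, -60, -73, -86, -99, -112, -125, -138 (arithmetic with common difference −13).
The 27th slot belongs to subsequence A; its 15th term is 77.

77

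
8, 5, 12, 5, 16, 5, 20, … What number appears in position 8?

5

Split by position mod 2 into 2 tracks.
Track A is 8, 12, 16, 20, which is linear: a_n = 4 + 4·n.
Track B is 5, 5, 5, which is the constant sequence 5.
Term 8 comes from track B (its 4th entry): 5.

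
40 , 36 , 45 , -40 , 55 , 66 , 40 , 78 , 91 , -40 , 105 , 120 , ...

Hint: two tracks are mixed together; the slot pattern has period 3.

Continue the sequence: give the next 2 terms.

40, 136

Reading positions in blocks of 3 reveals the pattern ABB — 2 tracks woven together.
Stream A = 40, -40, 40, -40: oscillating between 40 and -40.
Stream B = 36, 45, 55, 66, 78, 91, 105, 120: the triangular numbers T_8, T_9, ….
Position 13 falls in stream A as its term 5, giving 40.
Position 14 falls in stream B as its term 9, giving 136.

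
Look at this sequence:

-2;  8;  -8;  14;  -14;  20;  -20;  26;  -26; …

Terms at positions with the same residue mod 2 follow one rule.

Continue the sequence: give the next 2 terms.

32, -32

Split by position mod 2 into 2 tracks.
Track A: -2, -8, -14, -20, -26 (arithmetic, step −6).
Track B: 8, 14, 20, 26 (arithmetic with common difference +6).
Position 10 falls in track B as its term 5, giving 32.
The 11th slot belongs to track A; its 6th term is -32.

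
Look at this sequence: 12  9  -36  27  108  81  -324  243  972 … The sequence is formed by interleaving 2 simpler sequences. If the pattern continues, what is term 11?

Odd-indexed and even-indexed terms follow separate rules.
Track A: 12, -36, 108, -324, 972 (geometric with ratio -3).
Track B: 9, 27, 81, 243 (powers 3^2, 3^3, 3^4, …).
Position 11 falls in track A as its term 6, giving -2916.

-2916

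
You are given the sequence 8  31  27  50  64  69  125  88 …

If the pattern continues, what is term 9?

216

Split by position mod 2 into 2 tracks.
Track A: 8, 27, 64, 125. Perfect cubes starting at 2³.
Track B: 31, 50, 69, 88. Adding 19 each time.
Position 9 → track A, term 5 = 216.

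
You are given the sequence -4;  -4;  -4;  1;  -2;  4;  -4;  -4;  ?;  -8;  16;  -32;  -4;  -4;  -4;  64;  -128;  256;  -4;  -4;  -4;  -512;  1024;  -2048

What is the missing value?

-4

Reading positions in blocks of 6 reveals the pattern AAABBB — 2 tracks woven together.
Stream A is -4, -4, -4, -4, -4, ?, -4, -4, -4, -4, -4, -4, which is the constant sequence -4.
Stream B is 1, -2, 4, -8, 16, -32, 64, -128, 256, -512, 1024, -2048, which is geometric with ratio -2.
The gap is stream A's term 6; the rule gives -4.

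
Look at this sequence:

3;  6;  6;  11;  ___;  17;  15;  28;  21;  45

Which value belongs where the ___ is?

Odd-indexed and even-indexed terms follow separate rules.
Track A: 3, 6, ?, 15, 21 — triangular numbers n(n+1)/2 for n = 2, 3, ….
Track B: 6, 11, 17, 28, 45 — a Fibonacci-like recurrence a_n = a_{n-1} + a_{n-2}.
Filling track A at index 3 by its rule yields 10.

10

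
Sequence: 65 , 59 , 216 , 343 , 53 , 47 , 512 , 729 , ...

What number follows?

Positions follow the repeating pattern AABB; grouping by letter gives 2 tracks.
Track A: 65, 59, 53, 47. Arithmetic, step −6.
Track B: 216, 343, 512, 729. Perfect cubes starting at 6³.
Position 9 → track A, term 5 = 41.

41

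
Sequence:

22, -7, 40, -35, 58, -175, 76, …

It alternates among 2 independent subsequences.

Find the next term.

Positions 1, 3, 5, … form one subsequence and positions 2, 4, 6, … form another.
Track A = 22, 40, 58, 76: linear: a_n = 4 + 18·n.
Track B = -7, -35, -175: geometric, ×5 each step.
Position 8 falls in track B as its term 4, giving -875.

-875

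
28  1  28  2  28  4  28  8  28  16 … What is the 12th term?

32

The terms cycle through 2 interleaved subsequences.
Track A: 28, 28, 28, 28, 28 (always 28).
Track B: 1, 2, 4, 8, 16 (multiplying by 2 each time).
Position 12 falls in track B as its term 6, giving 32.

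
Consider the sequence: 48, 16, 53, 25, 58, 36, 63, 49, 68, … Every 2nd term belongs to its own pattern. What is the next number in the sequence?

64

Odd-indexed and even-indexed terms follow separate rules.
Subsequence A: 48, 53, 58, 63, 68 — arithmetic with common difference +5.
Subsequence B: 16, 25, 36, 49 — consecutive squares n² from n = 4.
Term 10 comes from subsequence B (its 5th entry): 64.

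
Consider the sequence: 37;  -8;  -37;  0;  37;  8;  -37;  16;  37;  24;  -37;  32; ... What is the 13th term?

37

Positions 1, 3, 5, … form one subsequence and positions 2, 4, 6, … form another.
Subsequence A = 37, -37, 37, -37, 37, -37: oscillating between 37 and -37.
Subsequence B = -8, 0, 8, 16, 24, 32: linear: a_n = -16 + 8·n.
Term 13 comes from subsequence A (its 7th entry): 37.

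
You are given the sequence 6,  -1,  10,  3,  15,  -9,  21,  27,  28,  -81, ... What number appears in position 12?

243

Taking every 2nd term gives 2 separate tracks.
Subsequence A: 6, 10, 15, 21, 28 — triangular numbers starting at T_3.
Subsequence B: -1, 3, -9, 27, -81 — multiplying by -3 each time.
Position 12 falls in subsequence B as its term 6, giving 243.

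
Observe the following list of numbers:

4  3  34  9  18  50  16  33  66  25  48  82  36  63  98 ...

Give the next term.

49

The terms cycle through 3 interleaved subsequences.
Track A = 4, 9, 16, 25, 36: the squares 2², 3², 4², ….
Track B = 3, 18, 33, 48, 63: linear: a_n = -12 + 15·n.
Track C = 34, 50, 66, 82, 98: linear: a_n = 18 + 16·n.
The 16th slot belongs to track A; its 6th term is 49.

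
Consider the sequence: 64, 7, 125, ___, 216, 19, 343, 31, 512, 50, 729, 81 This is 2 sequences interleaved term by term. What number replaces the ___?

Taking every 2nd term gives 2 separate tracks.
Track A is 64, 125, 216, 343, 512, 729, which is the cubes 4³, 5³, 6³, ….
Track B is 7, ?, 19, 31, 50, 81, which is Fibonacci-style (each term is the sum of the two before it).
So the missing entry in track B is 12.

12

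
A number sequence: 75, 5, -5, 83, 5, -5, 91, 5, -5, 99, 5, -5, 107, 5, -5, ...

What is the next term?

115

Reading positions in blocks of 3 reveals the pattern ABB — 2 tracks woven together.
Track A: 75, 83, 91, 99, 107 — adding 8 each time.
Track B: 5, -5, 5, -5, 5, -5, 5, -5, 5, -5 — oscillating between 5 and -5.
Position 16 → track A, term 6 = 115.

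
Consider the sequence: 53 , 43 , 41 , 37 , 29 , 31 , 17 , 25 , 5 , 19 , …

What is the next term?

-7

Odd-indexed and even-indexed terms follow separate rules.
Stream A = 53, 41, 29, 17, 5: subtracting 12 each time.
Stream B = 43, 37, 31, 25, 19: arithmetic with common difference −6.
Term 11 comes from stream A (its 6th entry): -7.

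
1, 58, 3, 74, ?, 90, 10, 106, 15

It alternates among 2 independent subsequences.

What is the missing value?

Taking every 2nd term gives 2 separate tracks.
Stream A: 1, 3, ?, 10, 15 — triangular numbers starting at T_1.
Stream B: 58, 74, 90, 106 — arithmetic with common difference +16.
Stream A's pattern makes the blank 6.

6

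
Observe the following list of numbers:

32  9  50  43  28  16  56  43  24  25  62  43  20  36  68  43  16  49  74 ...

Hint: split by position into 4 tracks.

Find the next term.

Read the sequence 4 terms at a time; column i is its own pattern.
Stream A: 32, 28, 24, 20, 16 (subtracting 4 each time).
Stream B: 9, 16, 25, 36, 49 (consecutive squares n² from n = 3).
Stream C: 50, 56, 62, 68, 74 (arithmetic, step +6).
Stream D: 43, 43, 43, 43 (the constant sequence 43).
Position 20 falls in stream D as its term 5, giving 43.

43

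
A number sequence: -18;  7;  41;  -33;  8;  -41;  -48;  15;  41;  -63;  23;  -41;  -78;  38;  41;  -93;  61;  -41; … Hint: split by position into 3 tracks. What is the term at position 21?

Read the sequence 3 terms at a time; column i is its own pattern.
Track A = -18, -33, -48, -63, -78, -93: arithmetic with common difference −15.
Track B = 7, 8, 15, 23, 38, 61: each term equals the sum of the previous two.
Track C = 41, -41, 41, -41, 41, -41: alternating ±41.
Position 21 → track C, term 7 = 41.

41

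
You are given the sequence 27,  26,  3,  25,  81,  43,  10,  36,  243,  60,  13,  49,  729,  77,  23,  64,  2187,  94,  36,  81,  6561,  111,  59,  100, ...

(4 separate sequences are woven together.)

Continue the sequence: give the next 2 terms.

19683, 128

Split by position mod 4: positions 1, 5, 9, … form one track, and each other residue class forms its own.
Stream A: 27, 81, 243, 729, 2187, 6561 — successive powers of 3.
Stream B: 26, 43, 60, 77, 94, 111 — arithmetic with common difference +17.
Stream C: 3, 10, 13, 23, 36, 59 — a Fibonacci-like recurrence a_n = a_{n-1} + a_{n-2}.
Stream D: 25, 36, 49, 64, 81, 100 — the squares 5², 6², 7², ….
Term 25 comes from stream A (its 7th entry): 19683.
Position 26 falls in stream B as its term 7, giving 128.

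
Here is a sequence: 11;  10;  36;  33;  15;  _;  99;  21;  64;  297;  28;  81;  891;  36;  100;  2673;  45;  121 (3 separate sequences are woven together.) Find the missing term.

49

Taking every 3rd term gives 3 separate tracks.
Subsequence A = 11, 33, 99, 297, 891, 2673: geometric, ×3 each step.
Subsequence B = 10, 15, 21, 28, 36, 45: the triangular numbers T_4, T_5, ….
Subsequence C = 36, ?, 64, 81, 100, 121: perfect squares starting at 6².
Subsequence C's pattern makes the blank 49.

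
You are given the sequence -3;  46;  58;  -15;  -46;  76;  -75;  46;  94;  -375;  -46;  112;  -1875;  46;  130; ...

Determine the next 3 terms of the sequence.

Split by position mod 3: positions 1, 4, 7, … form one track, and each other residue class forms its own.
Stream A: -3, -15, -75, -375, -1875. Geometric, ×5 each step.
Stream B: 46, -46, 46, -46, 46. Oscillating between 46 and -46.
Stream C: 58, 76, 94, 112, 130. Linear: a_n = 40 + 18·n.
Position 16 falls in stream A as its term 6, giving -9375.
Position 17 → stream B, term 6 = -46.
Term 18 comes from stream C (its 6th entry): 148.

-9375, -46, 148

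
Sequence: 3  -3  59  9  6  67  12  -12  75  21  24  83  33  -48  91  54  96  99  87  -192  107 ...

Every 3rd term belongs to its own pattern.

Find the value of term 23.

384

The terms cycle through 3 interleaved subsequences.
Track A: 3, 9, 12, 21, 33, 54, 87 — each term equals the sum of the previous two.
Track B: -3, 6, -12, 24, -48, 96, -192 — multiplying by -2 each time.
Track C: 59, 67, 75, 83, 91, 99, 107 — linear: a_n = 51 + 8·n.
The 23rd slot belongs to track B; its 8th term is 384.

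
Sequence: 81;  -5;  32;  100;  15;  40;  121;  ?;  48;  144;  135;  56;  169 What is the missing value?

-45

Read the sequence 3 terms at a time; column i is its own pattern.
Track A: 81, 100, 121, 144, 169 (the squares 9², 10², 11², …).
Track B: -5, 15, ?, 135 (multiplying by -3 each time).
Track C: 32, 40, 48, 56 (arithmetic, step +8).
The gap is track B's term 3; the rule gives -45.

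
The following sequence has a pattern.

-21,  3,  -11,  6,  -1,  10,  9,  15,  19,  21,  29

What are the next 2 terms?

28, 39

Split by position mod 2 into 2 tracks.
Subsequence A: -21, -11, -1, 9, 19, 29. Arithmetic with common difference +10.
Subsequence B: 3, 6, 10, 15, 21. The triangular numbers T_2, T_3, ….
The 12th slot belongs to subsequence B; its 6th term is 28.
Position 13 → subsequence A, term 7 = 39.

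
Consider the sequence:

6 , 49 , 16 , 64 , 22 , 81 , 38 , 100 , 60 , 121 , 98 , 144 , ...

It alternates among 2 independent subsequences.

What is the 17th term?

414

Positions 1, 3, 5, … form one subsequence and positions 2, 4, 6, … form another.
Subsequence A = 6, 16, 22, 38, 60, 98: each term equals the sum of the previous two.
Subsequence B = 49, 64, 81, 100, 121, 144: consecutive squares n² from n = 7.
Position 17 → subsequence A, term 9 = 414.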